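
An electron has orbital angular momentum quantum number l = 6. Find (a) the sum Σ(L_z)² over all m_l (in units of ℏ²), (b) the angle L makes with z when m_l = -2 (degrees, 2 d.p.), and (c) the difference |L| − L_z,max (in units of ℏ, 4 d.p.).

Σ m_l² = 182, so Σ(L_z)² = 182 ℏ².
For m_l = -2: cos θ = -2/√42, θ ≈ 107.98°.
|L| − L_z,max = (√42 − 6)ℏ ≈ 0.4807ℏ.

Σ(L_z)² = 182 ℏ²; θ(m_l=-2) ≈ 107.98°; |L|−L_z,max ≈ 0.4807ℏ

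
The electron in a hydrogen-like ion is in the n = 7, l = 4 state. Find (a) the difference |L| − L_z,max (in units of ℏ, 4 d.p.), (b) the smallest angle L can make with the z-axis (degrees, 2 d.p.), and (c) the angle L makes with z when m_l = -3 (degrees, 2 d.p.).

|L|−L_z,max ≈ 0.4721ℏ; θ_min ≈ 26.57°; θ(m_l=-3) ≈ 132.13°

|L| − L_z,max = (2√5 − 4)ℏ ≈ 0.4721ℏ.
cos θ_min = 4/√20, so θ_min ≈ 26.57°.
For m_l = -3: cos θ = -3/√20, θ ≈ 132.13°.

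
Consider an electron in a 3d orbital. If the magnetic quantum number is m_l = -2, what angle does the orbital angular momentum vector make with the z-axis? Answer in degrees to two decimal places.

θ ≈ 144.74°

For 3d, l = 2.
|L| = √(l(l+1)) ℏ = √6 ℏ.
L_z = m_l ℏ = −2ℏ.
cos θ = L_z/|L| = -2/√6, so θ ≈ 144.74°.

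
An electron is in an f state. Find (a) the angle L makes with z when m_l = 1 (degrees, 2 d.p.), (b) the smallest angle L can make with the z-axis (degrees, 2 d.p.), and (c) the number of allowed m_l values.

θ(m_l=1) ≈ 73.22°; θ_min ≈ 30.00°; 7 values

For an f orbital, l = 3.
For m_l = 1: cos θ = 1/√12, θ ≈ 73.22°.
cos θ_min = 3/√12, so θ_min ≈ 30.00°.
There are 2l+1 = 7 values of m_l.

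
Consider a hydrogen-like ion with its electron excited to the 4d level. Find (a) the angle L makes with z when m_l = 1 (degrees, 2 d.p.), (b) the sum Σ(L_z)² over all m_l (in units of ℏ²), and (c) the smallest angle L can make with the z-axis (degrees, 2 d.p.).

θ(m_l=1) ≈ 65.91°; Σ(L_z)² = 10 ℏ²; θ_min ≈ 35.26°

The 4d level has l = 2.
For m_l = 1: cos θ = 1/√6, θ ≈ 65.91°.
Σ m_l² = 10, so Σ(L_z)² = 10 ℏ².
cos θ_min = 2/√6, so θ_min ≈ 35.26°.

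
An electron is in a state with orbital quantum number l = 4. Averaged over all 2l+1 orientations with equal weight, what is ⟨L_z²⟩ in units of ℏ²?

⟨L_z²⟩ = 6.667 ℏ²

The allowed m_l values are -4, -3, -2, -1, 0, 1, 2, 3, 4.
⟨L_z²⟩ = ℏ²·(Σ m_l²)/(2l+1) = ℏ²·60/9 = 6.667ℏ².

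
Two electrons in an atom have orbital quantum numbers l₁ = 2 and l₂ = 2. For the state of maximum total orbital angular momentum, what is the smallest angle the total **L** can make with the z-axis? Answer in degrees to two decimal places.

The total orbital quantum number L ranges from |l₁ − l₂| to l₁ + l₂ in integer steps.
So L can be 0, 1, 2, 3, 4.
The maximum is L = 4, with |L_tot| = ℏ√(4·5) = 2√5 ℏ.
The minimum angle with z is arccos(4/√20) ≈ 26.57°.

θ_min ≈ 26.57°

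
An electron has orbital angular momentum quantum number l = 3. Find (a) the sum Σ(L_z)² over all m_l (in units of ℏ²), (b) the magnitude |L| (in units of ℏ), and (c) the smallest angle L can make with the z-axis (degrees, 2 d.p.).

Σ(L_z)² = 28 ℏ²; |L| = 2√3 ℏ ≈ 3.464ℏ; θ_min ≈ 30.00°

Σ m_l² = 28, so Σ(L_z)² = 28 ℏ².
|L| = ℏ√(3·4) = 2√3 ℏ ≈ 3.464ℏ.
cos θ_min = 3/√12, so θ_min ≈ 30.00°.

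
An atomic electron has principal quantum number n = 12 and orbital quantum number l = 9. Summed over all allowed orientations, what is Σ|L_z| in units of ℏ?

Σ|L_z| = 90 ℏ

m_l ∈ {-9, -8, -7, -6, -5, -4, -3, -2, -1, 0, 1, 2, 3, 4, 5, 6, 7, 8, 9}.
Σ|m_l| = l(l+1) = 90.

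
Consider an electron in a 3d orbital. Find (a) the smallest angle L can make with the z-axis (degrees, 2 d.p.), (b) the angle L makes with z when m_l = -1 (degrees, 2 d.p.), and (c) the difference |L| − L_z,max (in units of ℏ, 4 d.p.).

θ_min ≈ 35.26°; θ(m_l=-1) ≈ 114.09°; |L|−L_z,max ≈ 0.4495ℏ

The 3d subshell has l = 2.
cos θ_min = 2/√6, so θ_min ≈ 35.26°.
For m_l = -1: cos θ = -1/√6, θ ≈ 114.09°.
|L| − L_z,max = (√6 − 2)ℏ ≈ 0.4495ℏ.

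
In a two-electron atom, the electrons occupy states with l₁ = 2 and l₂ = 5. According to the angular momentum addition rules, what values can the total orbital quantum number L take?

L = 3, 4, 5, 6, 7

L runs from |2 − 5| = 3 to 2 + 5 = 7.
So L can be 3, 4, 5, 6, 7.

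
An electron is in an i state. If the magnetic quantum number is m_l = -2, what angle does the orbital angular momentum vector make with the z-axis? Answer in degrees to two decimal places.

θ ≈ 107.98°

An i state has l = 6.
|L|² = l(l+1)ℏ² = 42ℏ², so |L| = √42 ℏ.
L_z = m_l ℏ = −2ℏ.
cos θ = L_z/|L| = -2/√42, so θ ≈ 107.98°.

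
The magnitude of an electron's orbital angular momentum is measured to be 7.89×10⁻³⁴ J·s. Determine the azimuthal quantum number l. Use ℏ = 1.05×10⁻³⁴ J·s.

Dividing by ℏ: |L|/ℏ ≈ 7.514.
(|L|/ℏ)² = l(l+1) ≈ 56.46 ⇒ l = 7.

l = 7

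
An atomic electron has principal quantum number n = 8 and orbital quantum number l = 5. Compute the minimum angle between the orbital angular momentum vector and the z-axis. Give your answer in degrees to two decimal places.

θ_min ≈ 24.09°

|L|² = l(l+1)ℏ² = 30ℏ², so |L| = √30 ℏ.
The smallest angle corresponds to the largest L_z, i.e. m_l = l = 5, giving L_z = 5ℏ.
cos θ_min = 5/√30, so θ_min ≈ 24.09°.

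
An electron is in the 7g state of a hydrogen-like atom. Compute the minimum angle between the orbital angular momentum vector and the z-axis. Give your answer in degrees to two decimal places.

θ_min ≈ 26.57°

7g means n = 7, l = 4.
|L| = √(l(l+1)) ℏ = 2√5 ℏ.
The smallest angle corresponds to the largest L_z, i.e. m_l = l = 4, giving L_z = 4ℏ.
cos θ_min = 4/√20, so θ_min ≈ 26.57°.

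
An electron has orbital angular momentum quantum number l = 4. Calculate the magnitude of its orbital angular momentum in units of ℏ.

|L| = 2√5 ℏ ≈ 4.472ℏ

|L| = ℏ√(l(l+1)) = ℏ√(4·5) = 2√5 ℏ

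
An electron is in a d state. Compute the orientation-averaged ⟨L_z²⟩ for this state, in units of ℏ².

For a d orbital, l = 2.
m_l ∈ {-2, -1, 0, 1, 2}.
⟨L_z²⟩ = ℏ²·(Σ m_l²)/(2l+1) = ℏ²·10/5 = 2ℏ².

⟨L_z²⟩ = 2 ℏ²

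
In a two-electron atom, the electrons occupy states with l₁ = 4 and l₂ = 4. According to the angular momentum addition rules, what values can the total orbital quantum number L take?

L = 0, 1, 2, 3, 4, 5, 6, 7, 8

By the triangle rule, |l₁ − l₂| ≤ L ≤ l₁ + l₂.
Allowed values: L = 0, 1, 2, 3, 4, 5, 6, 7, 8.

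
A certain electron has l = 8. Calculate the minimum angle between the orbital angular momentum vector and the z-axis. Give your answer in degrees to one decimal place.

|L|² = l(l+1)ℏ² = 72ℏ², so |L| = 6√2 ℏ.
The smallest angle corresponds to the largest L_z, i.e. m_l = l = 8, giving L_z = 8ℏ.
cos θ_min = 8/√72, so θ_min ≈ 19.5°.

θ_min ≈ 19.5°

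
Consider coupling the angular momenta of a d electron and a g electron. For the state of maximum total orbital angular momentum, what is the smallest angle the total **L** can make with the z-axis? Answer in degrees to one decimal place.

θ_min ≈ 22.2°

By the triangle rule, |l₁ − l₂| ≤ L ≤ l₁ + l₂.
L ∈ {2, 3, 4, 5, 6}.
The maximum is L = 6, with |L_tot| = ℏ√(6·7) = √42 ℏ.
The minimum angle with z is arccos(6/√42) ≈ 22.2°.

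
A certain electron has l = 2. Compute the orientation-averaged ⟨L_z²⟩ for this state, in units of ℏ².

m_l ∈ {-2, -1, 0, 1, 2}.
Average of L_z² over 5 states: 10/5 ℏ² = 2 ℏ².

⟨L_z²⟩ = 2 ℏ²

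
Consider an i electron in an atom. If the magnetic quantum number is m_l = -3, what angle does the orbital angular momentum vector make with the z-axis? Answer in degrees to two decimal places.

θ ≈ 117.58°

An i state has l = 6.
|L| = √(l(l+1)) ℏ = √42 ℏ.
L_z = m_l ℏ = −3ℏ.
cos θ = L_z/|L| = -3/√42, so θ ≈ 117.58°.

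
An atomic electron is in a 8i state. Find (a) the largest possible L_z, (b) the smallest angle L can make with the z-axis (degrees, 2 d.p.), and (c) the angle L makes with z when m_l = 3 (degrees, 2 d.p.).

L_z,max = 6ℏ; θ_min ≈ 22.21°; θ(m_l=3) ≈ 62.42°

The 8i subshell has l = 6.
L_z,max = lℏ = 6ℏ.
cos θ_min = 6/√42, so θ_min ≈ 22.21°.
For m_l = 3: cos θ = 3/√42, θ ≈ 62.42°.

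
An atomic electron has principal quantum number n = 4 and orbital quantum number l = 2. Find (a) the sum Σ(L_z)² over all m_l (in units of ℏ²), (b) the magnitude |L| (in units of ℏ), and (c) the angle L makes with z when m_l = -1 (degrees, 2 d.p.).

Σ m_l² = 10, so Σ(L_z)² = 10 ℏ².
|L| = ℏ√(2·3) = √6 ℏ ≈ 2.449ℏ.
For m_l = -1: cos θ = -1/√6, θ ≈ 114.09°.

Σ(L_z)² = 10 ℏ²; |L| = √6 ℏ ≈ 2.449ℏ; θ(m_l=-1) ≈ 114.09°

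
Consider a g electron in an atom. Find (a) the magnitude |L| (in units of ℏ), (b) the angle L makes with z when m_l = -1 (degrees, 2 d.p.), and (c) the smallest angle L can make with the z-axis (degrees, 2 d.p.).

|L| = 2√5 ℏ ≈ 4.472ℏ; θ(m_l=-1) ≈ 102.92°; θ_min ≈ 26.57°

For a g orbital, l = 4.
|L| = ℏ√(4·5) = 2√5 ℏ ≈ 4.472ℏ.
For m_l = -1: cos θ = -1/√20, θ ≈ 102.92°.
cos θ_min = 4/√20, so θ_min ≈ 26.57°.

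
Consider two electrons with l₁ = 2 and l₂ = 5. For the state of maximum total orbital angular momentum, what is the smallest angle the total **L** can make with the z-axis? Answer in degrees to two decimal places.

By the triangle rule, |l₁ − l₂| ≤ L ≤ l₁ + l₂.
L ∈ {3, 4, 5, 6, 7}.
The maximum is L = 7, with |L_tot| = ℏ√(7·8) = 2√14 ℏ.
The minimum angle with z is arccos(7/√56) ≈ 20.70°.

θ_min ≈ 20.70°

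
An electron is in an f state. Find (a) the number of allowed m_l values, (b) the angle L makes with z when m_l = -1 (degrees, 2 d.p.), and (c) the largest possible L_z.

An f state has l = 3.
There are 2l+1 = 7 values of m_l.
For m_l = -1: cos θ = -1/√12, θ ≈ 106.78°.
L_z,max = lℏ = 3ℏ.

7 values; θ(m_l=-1) ≈ 106.78°; L_z,max = 3ℏ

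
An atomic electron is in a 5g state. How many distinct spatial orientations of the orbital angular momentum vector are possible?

The 5g subshell has l = 4.
The number of m_l values is 2l + 1 = 2·4 + 1 = 9.

9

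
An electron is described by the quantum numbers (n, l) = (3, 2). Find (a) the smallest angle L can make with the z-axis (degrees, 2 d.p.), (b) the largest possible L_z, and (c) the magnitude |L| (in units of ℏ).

cos θ_min = 2/√6, so θ_min ≈ 35.26°.
L_z,max = lℏ = 2ℏ.
|L| = ℏ√(2·3) = √6 ℏ ≈ 2.449ℏ.

θ_min ≈ 35.26°; L_z,max = 2ℏ; |L| = √6 ℏ ≈ 2.449ℏ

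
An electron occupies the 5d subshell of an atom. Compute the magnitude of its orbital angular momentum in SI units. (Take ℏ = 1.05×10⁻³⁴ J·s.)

5d means n = 5, l = 2.
|L| = ℏ√(l(l+1)) = ℏ√(2·3) = √6 ℏ
Numerically, |L| = 2.449 × (1.05×10⁻³⁴ J·s) = 2.57×10⁻³⁴ J·s.

|L| = 2.57×10⁻³⁴ J·s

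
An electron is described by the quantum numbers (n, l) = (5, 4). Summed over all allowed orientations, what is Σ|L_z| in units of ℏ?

Σ|L_z| = 20 ℏ

The allowed m_l values are -4, -3, -2, -1, 0, 1, 2, 3, 4.
Σ|m_l| = 2(1+2+…+4) = 20.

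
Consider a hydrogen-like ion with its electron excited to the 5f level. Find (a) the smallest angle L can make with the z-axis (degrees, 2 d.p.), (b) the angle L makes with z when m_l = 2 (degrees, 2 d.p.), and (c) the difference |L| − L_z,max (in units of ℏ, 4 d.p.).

θ_min ≈ 30.00°; θ(m_l=2) ≈ 54.74°; |L|−L_z,max ≈ 0.4641ℏ

The 5f level has l = 3.
cos θ_min = 3/√12, so θ_min ≈ 30.00°.
For m_l = 2: cos θ = 2/√12, θ ≈ 54.74°.
|L| − L_z,max = (2√3 − 3)ℏ ≈ 0.4641ℏ.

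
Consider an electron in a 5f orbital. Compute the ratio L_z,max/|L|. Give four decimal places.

For 5f, l = 3.
|L| = 2√3 ℏ ≈ 3.4641ℏ, while L_z,max = lℏ = 3ℏ.
L_z,max/|L| = 3/√12 = 0.8660.

L_z,max/|L| = 0.8660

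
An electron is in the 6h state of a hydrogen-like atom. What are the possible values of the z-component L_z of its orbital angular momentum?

The 6h subshell has l = 5.
L_z = m_l ℏ with m_l ranging from −l to +l in integer steps.
For l = 5: m_l ∈ {-5, -4, -3, -2, -1, 0, 1, 2, 3, 4, 5}.

L_z ∈ {−5ℏ, −4ℏ, −3ℏ, −2ℏ, −ℏ, 0, ℏ, 2ℏ, 3ℏ, 4ℏ, 5ℏ}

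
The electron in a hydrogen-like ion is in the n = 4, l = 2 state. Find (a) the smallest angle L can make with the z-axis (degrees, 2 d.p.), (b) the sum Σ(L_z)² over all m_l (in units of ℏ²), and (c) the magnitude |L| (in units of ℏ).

cos θ_min = 2/√6, so θ_min ≈ 35.26°.
Σ m_l² = 10, so Σ(L_z)² = 10 ℏ².
|L| = ℏ√(2·3) = √6 ℏ ≈ 2.449ℏ.

θ_min ≈ 35.26°; Σ(L_z)² = 10 ℏ²; |L| = √6 ℏ ≈ 2.449ℏ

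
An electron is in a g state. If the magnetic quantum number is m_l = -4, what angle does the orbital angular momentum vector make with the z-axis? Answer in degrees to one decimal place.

θ ≈ 153.4°

The letter g corresponds to l = 4.
|L| = √(l(l+1)) ℏ = 2√5 ℏ.
L_z = m_l ℏ = −4ℏ.
cos θ = L_z/|L| = -4/√20, so θ ≈ 153.4°.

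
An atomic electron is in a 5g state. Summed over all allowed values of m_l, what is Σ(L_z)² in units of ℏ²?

Σ(L_z)² = 60 ℏ²

For 5g, l = 4.
The allowed m_l values are -4, -3, -2, -1, 0, 1, 2, 3, 4.
Summing m² from −4 to 4: Σ m_l² = 60.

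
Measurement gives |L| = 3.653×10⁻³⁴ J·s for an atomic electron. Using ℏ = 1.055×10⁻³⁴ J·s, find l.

Dividing by ℏ: |L|/ℏ ≈ 3.463.
(|L|/ℏ)² = l(l+1) ≈ 11.99 ⇒ l = 3.

l = 3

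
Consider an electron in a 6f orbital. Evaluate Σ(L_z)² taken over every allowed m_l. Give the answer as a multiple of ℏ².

Σ(L_z)² = 28 ℏ²

6f means n = 6, l = 3.
m_l ∈ {-3, -2, -1, 0, 1, 2, 3}.
Σ m_l² = l(l+1)(2l+1)/3 = 3·4·7/3 = 28.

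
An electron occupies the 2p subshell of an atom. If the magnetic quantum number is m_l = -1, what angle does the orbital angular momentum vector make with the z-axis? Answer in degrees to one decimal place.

The 2p subshell has l = 1.
|L|² = l(l+1)ℏ² = 2ℏ², so |L| = √2 ℏ.
L_z = m_l ℏ = −1ℏ.
cos θ = L_z/|L| = -1/√2, so θ ≈ 135.0°.

θ ≈ 135.0°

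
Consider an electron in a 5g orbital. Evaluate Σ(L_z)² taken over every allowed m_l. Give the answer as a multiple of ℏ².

For 5g, l = 4.
m_l runs from −4 to 4, i.e. {-4, -3, -2, -1, 0, 1, 2, 3, 4}.
Σ m_l² = l(l+1)(2l+1)/3 = 4·5·9/3 = 60.

Σ(L_z)² = 60 ℏ²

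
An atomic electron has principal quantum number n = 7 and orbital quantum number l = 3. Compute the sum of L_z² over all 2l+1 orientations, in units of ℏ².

Σ(L_z)² = 28 ℏ²

m_l runs from −3 to 3, i.e. {-3, -2, -1, 0, 1, 2, 3}.
Summing m² from −3 to 3: Σ m_l² = 28.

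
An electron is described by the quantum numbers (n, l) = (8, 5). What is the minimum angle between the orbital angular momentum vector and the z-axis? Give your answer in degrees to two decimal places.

|L| = ℏ√(l(l+1)) = √30 ℏ.
The smallest angle corresponds to the largest L_z, i.e. m_l = l = 5, giving L_z = 5ℏ.
cos θ_min = 5/√30, so θ_min ≈ 24.09°.

θ_min ≈ 24.09°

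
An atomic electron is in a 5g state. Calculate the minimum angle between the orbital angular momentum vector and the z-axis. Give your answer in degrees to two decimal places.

The 5g subshell has l = 4.
|L| = √(l(l+1)) ℏ = 2√5 ℏ.
The smallest angle corresponds to the largest L_z, i.e. m_l = l = 4, giving L_z = 4ℏ.
cos θ_min = 4/√20, so θ_min ≈ 26.57°.

θ_min ≈ 26.57°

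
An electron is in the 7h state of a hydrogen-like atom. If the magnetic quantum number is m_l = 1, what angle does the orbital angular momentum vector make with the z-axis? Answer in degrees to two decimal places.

The 7h subshell has l = 5.
|L|² = l(l+1)ℏ² = 30ℏ², so |L| = √30 ℏ.
L_z = m_l ℏ = 1ℏ.
cos θ = L_z/|L| = 1/√30, so θ ≈ 79.48°.

θ ≈ 79.48°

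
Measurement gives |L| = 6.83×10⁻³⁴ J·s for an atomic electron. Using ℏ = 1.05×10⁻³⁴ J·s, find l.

l = 6

|L|/ℏ = (6.83×10⁻³⁴)/(1.05×10⁻³⁴) ≈ 6.505.
l(l+1) ≈ 6.505² ≈ 42.31, so l = 6.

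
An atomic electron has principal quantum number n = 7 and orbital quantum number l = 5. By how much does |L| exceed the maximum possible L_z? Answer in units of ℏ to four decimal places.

|L| = √30 ℏ ≈ 5.4772ℏ, while L_z,max = lℏ = 5ℏ.
The difference is (√30 − 5)ℏ ≈ 0.4772ℏ.

|L| − L_z,max ≈ 0.4772ℏ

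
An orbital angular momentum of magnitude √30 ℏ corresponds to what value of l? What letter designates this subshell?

l = 5 (h orbital)

Since |L|² = l(l+1)ℏ², l(l+1) = 30.
l² + l − 30 = 0 ⇒ l = 5.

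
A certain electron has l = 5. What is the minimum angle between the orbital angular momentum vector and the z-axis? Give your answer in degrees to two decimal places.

|L| = √(l(l+1)) ℏ = √30 ℏ.
The smallest angle corresponds to the largest L_z, i.e. m_l = l = 5, giving L_z = 5ℏ.
cos θ_min = 5/√30, so θ_min ≈ 24.09°.

θ_min ≈ 24.09°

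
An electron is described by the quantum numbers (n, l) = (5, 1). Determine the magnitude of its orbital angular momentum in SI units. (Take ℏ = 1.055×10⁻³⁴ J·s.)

|L| = ℏ√(l(l+1)) = ℏ√(1·2) = √2 ℏ
Numerically, |L| = 1.414 × (1.055×10⁻³⁴ J·s) = 1.492×10⁻³⁴ J·s.

|L| = 1.492×10⁻³⁴ J·s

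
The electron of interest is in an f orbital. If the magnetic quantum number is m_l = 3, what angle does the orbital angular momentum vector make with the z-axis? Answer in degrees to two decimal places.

θ ≈ 30.00°

F corresponds to l = 3.
|L| = ℏ√(l(l+1)) = 2√3 ℏ.
L_z = m_l ℏ = 3ℏ.
cos θ = L_z/|L| = 3/√12, so θ ≈ 30.00°.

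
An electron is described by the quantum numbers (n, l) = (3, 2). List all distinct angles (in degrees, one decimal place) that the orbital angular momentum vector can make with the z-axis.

θ ∈ {35.3°, 65.9°, 90.0°, 114.1°, 144.7°}

|L| = √(l(l+1)) ℏ = √6 ℏ.
cos θ = m_l/√6 for each m_l ∈ {-2, -1, 0, 1, 2}.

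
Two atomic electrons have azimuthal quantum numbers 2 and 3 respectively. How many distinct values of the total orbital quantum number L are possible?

The total orbital quantum number L ranges from |l₁ − l₂| to l₁ + l₂ in integer steps.
L ∈ {1, 2, 3, 4, 5}.
That is 5 values.

5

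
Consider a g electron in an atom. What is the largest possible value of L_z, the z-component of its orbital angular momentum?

L_z,max = 4ℏ

For a g orbital, l = 4.
L_z = m_l ℏ with m_l ∈ {−4, …, 4}; the maximum is m_l = 4.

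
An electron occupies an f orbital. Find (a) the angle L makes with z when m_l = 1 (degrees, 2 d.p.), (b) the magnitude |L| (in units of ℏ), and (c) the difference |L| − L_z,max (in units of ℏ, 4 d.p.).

θ(m_l=1) ≈ 73.22°; |L| = 2√3 ℏ ≈ 3.464ℏ; |L|−L_z,max ≈ 0.4641ℏ

For an f orbital, l = 3.
For m_l = 1: cos θ = 1/√12, θ ≈ 73.22°.
|L| = ℏ√(3·4) = 2√3 ℏ ≈ 3.464ℏ.
|L| − L_z,max = (2√3 − 3)ℏ ≈ 0.4641ℏ.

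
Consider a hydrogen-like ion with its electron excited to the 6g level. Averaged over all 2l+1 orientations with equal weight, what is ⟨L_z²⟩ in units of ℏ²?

The 6g level has l = 4.
m_l runs from −4 to 4, i.e. {-4, -3, -2, -1, 0, 1, 2, 3, 4}.
⟨L_z²⟩ = ℏ²·l(l+1)/3 = 6.667ℏ².

⟨L_z²⟩ = 6.667 ℏ²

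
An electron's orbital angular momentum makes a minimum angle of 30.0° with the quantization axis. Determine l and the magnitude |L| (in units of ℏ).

l = 3, |L| = 2√3 ℏ ≈ 3.464ℏ

cos²θ_min = l/(l+1) = 0.7500.
l = cos²θ/sin²θ ≈ 3.
Then |L| = ℏ√(3·4) = 2√3 ℏ.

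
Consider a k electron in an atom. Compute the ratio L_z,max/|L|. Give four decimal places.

The letter k corresponds to l = 7.
|L| = 2√14 ℏ ≈ 7.4833ℏ, while L_z,max = lℏ = 7ℏ.
L_z,max/|L| = 7/√56 = 0.9354.

L_z,max/|L| = 0.9354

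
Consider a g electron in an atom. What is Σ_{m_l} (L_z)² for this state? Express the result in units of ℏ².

Σ(L_z)² = 60 ℏ²

A g state has l = 4.
The allowed m_l values are -4, -3, -2, -1, 0, 1, 2, 3, 4.
Summing m² from −4 to 4: Σ m_l² = 60.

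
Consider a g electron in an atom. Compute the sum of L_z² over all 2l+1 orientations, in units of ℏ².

Σ(L_z)² = 60 ℏ²

A g state has l = 4.
m_l runs from −4 to 4, i.e. {-4, -3, -2, -1, 0, 1, 2, 3, 4}.
Summing m² from −4 to 4: Σ m_l² = 60.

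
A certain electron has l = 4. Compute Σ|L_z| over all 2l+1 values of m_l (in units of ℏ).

m_l ∈ {-4, -3, -2, -1, 0, 1, 2, 3, 4}.
Σ|m_l| = 2(1+2+…+4) = 20.

Σ|L_z| = 20 ℏ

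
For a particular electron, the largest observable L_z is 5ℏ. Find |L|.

|L| = √30 ℏ ≈ 5.477ℏ

Since max m_l = l, l = 5.
|L| = √(l(l+1)) ℏ = √30 ℏ.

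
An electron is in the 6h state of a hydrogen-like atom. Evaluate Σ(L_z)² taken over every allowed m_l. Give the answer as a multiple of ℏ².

The 6h subshell has l = 5.
m_l ∈ {-5, -4, -3, -2, -1, 0, 1, 2, 3, 4, 5}.
Σ m_l² = l(l+1)(2l+1)/3 = 5·6·11/3 = 110.

Σ(L_z)² = 110 ℏ²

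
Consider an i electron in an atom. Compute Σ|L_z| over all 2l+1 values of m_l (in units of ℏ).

Σ|L_z| = 42 ℏ

I corresponds to l = 6.
m_l runs from −6 to 6, i.e. {-6, -5, -4, -3, -2, -1, 0, 1, 2, 3, 4, 5, 6}.
Σ|m_l| = 2(1+2+…+6) = 42.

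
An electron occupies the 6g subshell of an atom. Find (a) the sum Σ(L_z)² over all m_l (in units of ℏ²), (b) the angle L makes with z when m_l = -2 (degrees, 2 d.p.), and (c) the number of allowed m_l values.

6g means n = 6, l = 4.
Σ m_l² = 60, so Σ(L_z)² = 60 ℏ².
For m_l = -2: cos θ = -2/√20, θ ≈ 116.57°.
There are 2l+1 = 9 values of m_l.

Σ(L_z)² = 60 ℏ²; θ(m_l=-2) ≈ 116.57°; 9 values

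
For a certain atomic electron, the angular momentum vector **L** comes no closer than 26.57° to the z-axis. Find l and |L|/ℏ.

l = 4, |L| = 2√5 ℏ ≈ 4.472ℏ

cos θ_min = l/√(l(l+1)) = √(l/(l+1)), so l/(l+1) = cos²(26.57°) = 0.7999.
Thus l = 0.7999/(1 − 0.7999) ≈ 4.
Then |L| = ℏ√(4·5) = 2√5 ℏ.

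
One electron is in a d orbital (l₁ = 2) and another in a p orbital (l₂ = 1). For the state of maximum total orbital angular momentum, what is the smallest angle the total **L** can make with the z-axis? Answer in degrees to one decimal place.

By the triangle rule, |l₁ − l₂| ≤ L ≤ l₁ + l₂.
Allowed values: L = 1, 2, 3.
The maximum is L = 3, with |L_tot| = ℏ√(3·4) = 2√3 ℏ.
The minimum angle with z is arccos(3/√12) ≈ 30.0°.

θ_min ≈ 30.0°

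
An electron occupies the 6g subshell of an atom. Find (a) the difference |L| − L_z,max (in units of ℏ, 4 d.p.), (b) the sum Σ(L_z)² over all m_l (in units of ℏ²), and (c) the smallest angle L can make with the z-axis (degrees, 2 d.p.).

|L|−L_z,max ≈ 0.4721ℏ; Σ(L_z)² = 60 ℏ²; θ_min ≈ 26.57°

6g means n = 6, l = 4.
|L| − L_z,max = (2√5 − 4)ℏ ≈ 0.4721ℏ.
Σ m_l² = 60, so Σ(L_z)² = 60 ℏ².
cos θ_min = 4/√20, so θ_min ≈ 26.57°.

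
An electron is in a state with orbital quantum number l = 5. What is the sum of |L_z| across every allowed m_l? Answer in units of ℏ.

m_l runs from −5 to 5, i.e. {-5, -4, -3, -2, -1, 0, 1, 2, 3, 4, 5}.
Σ|m_l| = 2·5(5+1)/2 = 30.

Σ|L_z| = 30 ℏ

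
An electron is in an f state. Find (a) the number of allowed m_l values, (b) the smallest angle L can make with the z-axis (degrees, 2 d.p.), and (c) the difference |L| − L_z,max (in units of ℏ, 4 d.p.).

7 values; θ_min ≈ 30.00°; |L|−L_z,max ≈ 0.4641ℏ

For an f orbital, l = 3.
There are 2l+1 = 7 values of m_l.
cos θ_min = 3/√12, so θ_min ≈ 30.00°.
|L| − L_z,max = (2√3 − 3)ℏ ≈ 0.4641ℏ.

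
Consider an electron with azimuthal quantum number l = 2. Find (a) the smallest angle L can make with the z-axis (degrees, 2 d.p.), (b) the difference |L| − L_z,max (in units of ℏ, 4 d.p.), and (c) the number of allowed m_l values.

cos θ_min = 2/√6, so θ_min ≈ 35.26°.
|L| − L_z,max = (√6 − 2)ℏ ≈ 0.4495ℏ.
There are 2l+1 = 5 values of m_l.

θ_min ≈ 35.26°; |L|−L_z,max ≈ 0.4495ℏ; 5 values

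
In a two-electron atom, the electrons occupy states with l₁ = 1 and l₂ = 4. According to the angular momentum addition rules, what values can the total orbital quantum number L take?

L = 3, 4, 5

By the triangle rule, |l₁ − l₂| ≤ L ≤ l₁ + l₂.
Allowed values: L = 3, 4, 5.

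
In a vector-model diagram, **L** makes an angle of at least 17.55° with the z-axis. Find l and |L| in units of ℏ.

l = 10, |L| = √110 ℏ ≈ 10.488ℏ

cos θ_min = l/√(l(l+1)) = √(l/(l+1)), so l/(l+1) = cos²(17.55°) = 0.9091.
Solving: l = 10.
Then |L| = ℏ√(10·11) = √110 ℏ.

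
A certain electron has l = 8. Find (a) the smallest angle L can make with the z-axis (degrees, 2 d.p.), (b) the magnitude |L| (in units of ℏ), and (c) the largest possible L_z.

θ_min ≈ 19.47°; |L| = 6√2 ℏ ≈ 8.485ℏ; L_z,max = 8ℏ

cos θ_min = 8/√72, so θ_min ≈ 19.47°.
|L| = ℏ√(8·9) = 6√2 ℏ ≈ 8.485ℏ.
L_z,max = lℏ = 8ℏ.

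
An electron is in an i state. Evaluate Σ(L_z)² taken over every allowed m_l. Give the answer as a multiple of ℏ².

Σ(L_z)² = 182 ℏ²

An i state has l = 6.
m_l ∈ {-6, -5, -4, -3, -2, -1, 0, 1, 2, 3, 4, 5, 6}.
Summing m² from −6 to 6: Σ m_l² = 182.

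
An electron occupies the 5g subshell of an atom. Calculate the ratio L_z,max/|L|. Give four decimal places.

The 5g subshell has l = 4.
|L| = 2√5 ℏ ≈ 4.4721ℏ, while L_z,max = lℏ = 4ℏ.
L_z,max/|L| = 4/√20 = 0.8944.

L_z,max/|L| = 0.8944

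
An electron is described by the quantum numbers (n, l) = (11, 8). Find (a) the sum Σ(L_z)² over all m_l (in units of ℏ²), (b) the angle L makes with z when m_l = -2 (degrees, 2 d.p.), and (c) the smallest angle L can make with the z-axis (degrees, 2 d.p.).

Σ m_l² = 408, so Σ(L_z)² = 408 ℏ².
For m_l = -2: cos θ = -2/√72, θ ≈ 103.63°.
cos θ_min = 8/√72, so θ_min ≈ 19.47°.

Σ(L_z)² = 408 ℏ²; θ(m_l=-2) ≈ 103.63°; θ_min ≈ 19.47°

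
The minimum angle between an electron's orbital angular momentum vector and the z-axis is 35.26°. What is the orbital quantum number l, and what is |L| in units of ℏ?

cos²θ_min = l/(l+1) = 0.6667.
l = cos²θ/sin²θ ≈ 2.
Then |L| = ℏ√(2·3) = √6 ℏ.

l = 2, |L| = √6 ℏ ≈ 2.449ℏ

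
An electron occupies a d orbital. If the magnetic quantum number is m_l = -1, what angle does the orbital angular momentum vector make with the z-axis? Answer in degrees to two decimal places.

The letter d corresponds to l = 2.
|L| = √(l(l+1)) ℏ = √6 ℏ.
L_z = m_l ℏ = −1ℏ.
cos θ = L_z/|L| = -1/√6, so θ ≈ 114.09°.

θ ≈ 114.09°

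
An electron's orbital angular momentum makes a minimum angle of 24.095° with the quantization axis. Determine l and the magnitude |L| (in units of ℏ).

l = 5, |L| = √30 ℏ ≈ 5.477ℏ

cos θ_min = l/√(l(l+1)) = √(l/(l+1)), so l/(l+1) = cos²(24.095°) = 0.8333.
Solving: l = 5.
Then |L| = ℏ√(5·6) = √30 ℏ.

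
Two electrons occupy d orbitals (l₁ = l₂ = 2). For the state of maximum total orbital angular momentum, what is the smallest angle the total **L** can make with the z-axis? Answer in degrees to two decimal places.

The total orbital quantum number L ranges from |l₁ − l₂| to l₁ + l₂ in integer steps.
Allowed values: L = 0, 1, 2, 3, 4.
The maximum is L = 4, with |L_tot| = ℏ√(4·5) = 2√5 ℏ.
The minimum angle with z is arccos(4/√20) ≈ 26.57°.

θ_min ≈ 26.57°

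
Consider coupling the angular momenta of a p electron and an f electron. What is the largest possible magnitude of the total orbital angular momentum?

By the triangle rule, |l₁ − l₂| ≤ L ≤ l₁ + l₂.
L ∈ {2, 3, 4}.
The largest magnitude corresponds to L = 4: |L_tot| = ℏ√(4·5) = 2√5 ℏ.

|L_tot|_max = 2√5 ℏ ≈ 4.472ℏ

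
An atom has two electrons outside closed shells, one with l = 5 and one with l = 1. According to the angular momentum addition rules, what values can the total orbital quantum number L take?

Angular momentum addition gives L = |l₁ − l₂|, …, l₁ + l₂.
L ∈ {4, 5, 6}.

L = 4, 5, 6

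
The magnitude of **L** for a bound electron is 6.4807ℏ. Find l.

|L| = ℏ√(l(l+1)), so l(l+1) = 42.
l² + l − 42 = 0 ⇒ l = 6.

l = 6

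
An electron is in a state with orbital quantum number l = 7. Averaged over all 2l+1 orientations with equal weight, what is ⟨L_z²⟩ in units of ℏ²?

⟨L_z²⟩ = 18.67 ℏ²

The allowed m_l values are -7, -6, -5, -4, -3, -2, -1, 0, 1, 2, 3, 4, 5, 6, 7.
⟨L_z²⟩ = ℏ²·l(l+1)/3 = 18.67ℏ².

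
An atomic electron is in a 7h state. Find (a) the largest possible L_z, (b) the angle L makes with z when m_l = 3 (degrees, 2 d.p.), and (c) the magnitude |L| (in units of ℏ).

The 7h subshell has l = 5.
L_z,max = lℏ = 5ℏ.
For m_l = 3: cos θ = 3/√30, θ ≈ 56.79°.
|L| = ℏ√(5·6) = √30 ℏ ≈ 5.477ℏ.

L_z,max = 5ℏ; θ(m_l=3) ≈ 56.79°; |L| = √30 ℏ ≈ 5.477ℏ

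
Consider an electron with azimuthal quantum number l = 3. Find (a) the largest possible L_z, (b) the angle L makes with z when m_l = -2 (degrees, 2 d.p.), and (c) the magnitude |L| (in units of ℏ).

L_z,max = lℏ = 3ℏ.
For m_l = -2: cos θ = -2/√12, θ ≈ 125.26°.
|L| = ℏ√(3·4) = 2√3 ℏ ≈ 3.464ℏ.

L_z,max = 3ℏ; θ(m_l=-2) ≈ 125.26°; |L| = 2√3 ℏ ≈ 3.464ℏ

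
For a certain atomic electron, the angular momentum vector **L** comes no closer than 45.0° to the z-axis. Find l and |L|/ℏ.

l = 1, |L| = √2 ℏ ≈ 1.414ℏ

At minimum angle, m_l = l, so cos θ = l/√(l(l+1)); cos²θ = l/(l+1) = 0.5000.
Solving: l = 1.
Then |L| = ℏ√(1·2) = √2 ℏ.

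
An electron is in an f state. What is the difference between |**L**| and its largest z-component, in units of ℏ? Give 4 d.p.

|L| − L_z,max ≈ 0.4641ℏ

F corresponds to l = 3.
|L| = 2√3 ℏ ≈ 3.4641ℏ, while L_z,max = lℏ = 3ℏ.
The difference is (2√3 − 3)ℏ ≈ 0.4641ℏ.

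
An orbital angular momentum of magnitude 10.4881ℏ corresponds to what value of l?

Since |L|² = l(l+1)ℏ², l(l+1) = 110.
The positive root is l = 10.

l = 10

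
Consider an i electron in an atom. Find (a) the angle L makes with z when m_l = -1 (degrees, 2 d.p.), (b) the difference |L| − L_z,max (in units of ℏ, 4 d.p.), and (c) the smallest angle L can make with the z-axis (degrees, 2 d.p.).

An i state has l = 6.
For m_l = -1: cos θ = -1/√42, θ ≈ 98.88°.
|L| − L_z,max = (√42 − 6)ℏ ≈ 0.4807ℏ.
cos θ_min = 6/√42, so θ_min ≈ 22.21°.

θ(m_l=-1) ≈ 98.88°; |L|−L_z,max ≈ 0.4807ℏ; θ_min ≈ 22.21°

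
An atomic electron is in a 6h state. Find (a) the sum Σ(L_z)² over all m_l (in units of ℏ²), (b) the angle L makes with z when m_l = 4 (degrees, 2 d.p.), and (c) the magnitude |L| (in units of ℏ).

Σ(L_z)² = 110 ℏ²; θ(m_l=4) ≈ 43.09°; |L| = √30 ℏ ≈ 5.477ℏ

For 6h, l = 5.
Σ m_l² = 110, so Σ(L_z)² = 110 ℏ².
For m_l = 4: cos θ = 4/√30, θ ≈ 43.09°.
|L| = ℏ√(5·6) = √30 ℏ ≈ 5.477ℏ.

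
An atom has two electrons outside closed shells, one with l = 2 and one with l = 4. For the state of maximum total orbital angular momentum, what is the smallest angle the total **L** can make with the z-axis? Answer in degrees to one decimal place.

θ_min ≈ 22.2°

Angular momentum addition gives L = |l₁ − l₂|, …, l₁ + l₂.
Allowed values: L = 2, 3, 4, 5, 6.
The maximum is L = 6, with |L_tot| = ℏ√(6·7) = √42 ℏ.
The minimum angle with z is arccos(6/√42) ≈ 22.2°.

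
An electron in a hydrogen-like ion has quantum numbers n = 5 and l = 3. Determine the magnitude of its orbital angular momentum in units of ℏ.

|L| = ℏ√(l(l+1)) = ℏ√(3·4) = 2√3 ℏ

|L| = 2√3 ℏ ≈ 3.464ℏ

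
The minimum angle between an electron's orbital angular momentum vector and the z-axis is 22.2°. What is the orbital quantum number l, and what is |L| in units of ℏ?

cos²θ_min = l/(l+1) = 0.8572.
l = cos²θ/sin²θ ≈ 6.
Then |L| = ℏ√(6·7) = √42 ℏ.

l = 6, |L| = √42 ℏ ≈ 6.481ℏ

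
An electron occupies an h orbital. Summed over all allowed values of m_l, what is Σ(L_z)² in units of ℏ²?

For an h orbital, l = 5.
m_l ∈ {-5, -4, -3, -2, -1, 0, 1, 2, 3, 4, 5}.
Σ m_l² = 2·(1 + 4 + 9 + 16 + 25) = 110.

Σ(L_z)² = 110 ℏ²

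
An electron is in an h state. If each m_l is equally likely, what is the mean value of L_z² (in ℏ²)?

⟨L_z²⟩ = 10 ℏ²

For an h orbital, l = 5.
m_l runs from −5 to 5, i.e. {-5, -4, -3, -2, -1, 0, 1, 2, 3, 4, 5}.
Average of L_z² over 11 states: 110/11 ℏ² = 10 ℏ².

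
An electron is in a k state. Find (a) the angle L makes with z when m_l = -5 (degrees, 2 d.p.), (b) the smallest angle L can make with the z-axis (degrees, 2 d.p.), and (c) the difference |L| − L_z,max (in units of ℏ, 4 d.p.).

For a k orbital, l = 7.
For m_l = -5: cos θ = -5/√56, θ ≈ 131.92°.
cos θ_min = 7/√56, so θ_min ≈ 20.70°.
|L| − L_z,max = (2√14 − 7)ℏ ≈ 0.4833ℏ.

θ(m_l=-5) ≈ 131.92°; θ_min ≈ 20.70°; |L|−L_z,max ≈ 0.4833ℏ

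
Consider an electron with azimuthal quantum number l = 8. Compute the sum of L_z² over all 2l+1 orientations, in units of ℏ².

m_l runs from −8 to 8, i.e. {-8, -7, -6, -5, -4, -3, -2, -1, 0, 1, 2, 3, 4, 5, 6, 7, 8}.
Σ m_l² = l(l+1)(2l+1)/3 = 8·9·17/3 = 408.

Σ(L_z)² = 408 ℏ²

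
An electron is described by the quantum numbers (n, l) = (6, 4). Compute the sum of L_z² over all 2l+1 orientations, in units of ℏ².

The allowed m_l values are -4, -3, -2, -1, 0, 1, 2, 3, 4.
Σ m_l² = 2·(1 + 4 + 9 + 16) = 60.

Σ(L_z)² = 60 ℏ²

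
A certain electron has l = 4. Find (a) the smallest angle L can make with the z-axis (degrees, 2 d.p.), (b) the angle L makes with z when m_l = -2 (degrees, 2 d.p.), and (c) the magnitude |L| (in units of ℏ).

cos θ_min = 4/√20, so θ_min ≈ 26.57°.
For m_l = -2: cos θ = -2/√20, θ ≈ 116.57°.
|L| = ℏ√(4·5) = 2√5 ℏ ≈ 4.472ℏ.

θ_min ≈ 26.57°; θ(m_l=-2) ≈ 116.57°; |L| = 2√5 ℏ ≈ 4.472ℏ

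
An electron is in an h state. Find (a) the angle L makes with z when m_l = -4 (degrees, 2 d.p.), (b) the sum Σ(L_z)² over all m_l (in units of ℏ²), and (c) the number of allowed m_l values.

θ(m_l=-4) ≈ 136.91°; Σ(L_z)² = 110 ℏ²; 11 values

An h state has l = 5.
For m_l = -4: cos θ = -4/√30, θ ≈ 136.91°.
Σ m_l² = 110, so Σ(L_z)² = 110 ℏ².
There are 2l+1 = 11 values of m_l.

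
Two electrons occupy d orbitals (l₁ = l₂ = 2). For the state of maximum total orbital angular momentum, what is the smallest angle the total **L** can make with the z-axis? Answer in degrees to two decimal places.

Angular momentum addition gives L = |l₁ − l₂|, …, l₁ + l₂.
L ∈ {0, 1, 2, 3, 4}.
The maximum is L = 4, with |L_tot| = ℏ√(4·5) = 2√5 ℏ.
The minimum angle with z is arccos(4/√20) ≈ 26.57°.

θ_min ≈ 26.57°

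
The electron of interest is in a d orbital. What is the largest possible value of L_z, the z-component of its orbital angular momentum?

For a d orbital, l = 2.
L_z = m_l ℏ with m_l ∈ {−2, …, 2}; the maximum is m_l = 2.

L_z,max = 2ℏ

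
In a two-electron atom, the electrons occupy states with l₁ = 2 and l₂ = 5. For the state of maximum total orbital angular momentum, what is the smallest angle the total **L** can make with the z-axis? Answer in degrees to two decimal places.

θ_min ≈ 20.70°

By the triangle rule, |l₁ − l₂| ≤ L ≤ l₁ + l₂.
So L can be 3, 4, 5, 6, 7.
The maximum is L = 7, with |L_tot| = ℏ√(7·8) = 2√14 ℏ.
The minimum angle with z is arccos(7/√56) ≈ 20.70°.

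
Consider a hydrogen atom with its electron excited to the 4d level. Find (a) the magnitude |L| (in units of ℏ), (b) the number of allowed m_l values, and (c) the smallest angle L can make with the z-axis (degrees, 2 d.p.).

The 4d level has l = 2.
|L| = ℏ√(2·3) = √6 ℏ ≈ 2.449ℏ.
There are 2l+1 = 5 values of m_l.
cos θ_min = 2/√6, so θ_min ≈ 35.26°.

|L| = √6 ℏ ≈ 2.449ℏ; 5 values; θ_min ≈ 35.26°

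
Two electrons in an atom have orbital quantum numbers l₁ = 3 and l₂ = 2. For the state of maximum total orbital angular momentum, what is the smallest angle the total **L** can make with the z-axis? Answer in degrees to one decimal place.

θ_min ≈ 24.1°

The total orbital quantum number L ranges from |l₁ − l₂| to l₁ + l₂ in integer steps.
Allowed values: L = 1, 2, 3, 4, 5.
The maximum is L = 5, with |L_tot| = ℏ√(5·6) = √30 ℏ.
The minimum angle with z is arccos(5/√30) ≈ 24.1°.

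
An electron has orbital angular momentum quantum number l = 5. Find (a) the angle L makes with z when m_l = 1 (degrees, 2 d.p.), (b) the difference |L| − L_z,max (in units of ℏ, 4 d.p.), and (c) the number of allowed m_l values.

θ(m_l=1) ≈ 79.48°; |L|−L_z,max ≈ 0.4772ℏ; 11 values

For m_l = 1: cos θ = 1/√30, θ ≈ 79.48°.
|L| − L_z,max = (√30 − 5)ℏ ≈ 0.4772ℏ.
There are 2l+1 = 11 values of m_l.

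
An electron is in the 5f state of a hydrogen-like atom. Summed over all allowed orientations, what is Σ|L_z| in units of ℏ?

Σ|L_z| = 12 ℏ

5f means n = 5, l = 3.
The allowed m_l values are -3, -2, -1, 0, 1, 2, 3.
Σ|m_l| = 2·3(3+1)/2 = 12.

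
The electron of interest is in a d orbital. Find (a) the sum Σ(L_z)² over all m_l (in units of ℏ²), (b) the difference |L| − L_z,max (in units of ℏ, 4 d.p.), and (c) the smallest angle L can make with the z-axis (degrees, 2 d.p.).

A d state has l = 2.
Σ m_l² = 10, so Σ(L_z)² = 10 ℏ².
|L| − L_z,max = (√6 − 2)ℏ ≈ 0.4495ℏ.
cos θ_min = 2/√6, so θ_min ≈ 35.26°.

Σ(L_z)² = 10 ℏ²; |L|−L_z,max ≈ 0.4495ℏ; θ_min ≈ 35.26°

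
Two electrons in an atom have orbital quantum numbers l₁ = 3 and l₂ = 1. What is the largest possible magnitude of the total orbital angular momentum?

By the triangle rule, |l₁ − l₂| ≤ L ≤ l₁ + l₂.
So L can be 2, 3, 4.
The largest magnitude corresponds to L = 4: |L_tot| = ℏ√(4·5) = 2√5 ℏ.

|L_tot|_max = 2√5 ℏ ≈ 4.472ℏ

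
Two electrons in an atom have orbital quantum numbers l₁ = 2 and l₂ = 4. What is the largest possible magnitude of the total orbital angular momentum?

|L_tot|_max = √42 ℏ ≈ 6.481ℏ

Angular momentum addition gives L = |l₁ − l₂|, …, l₁ + l₂.
Allowed values: L = 2, 3, 4, 5, 6.
The largest magnitude corresponds to L = 6: |L_tot| = ℏ√(6·7) = √42 ℏ.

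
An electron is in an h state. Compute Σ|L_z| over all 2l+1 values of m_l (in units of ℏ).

For an h orbital, l = 5.
The allowed m_l values are -5, -4, -3, -2, -1, 0, 1, 2, 3, 4, 5.
Σ|m_l| = 2(1+2+…+5) = 30.

Σ|L_z| = 30 ℏ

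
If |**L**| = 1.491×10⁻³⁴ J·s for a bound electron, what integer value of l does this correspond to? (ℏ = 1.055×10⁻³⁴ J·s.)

|L|/ℏ = (1.491×10⁻³⁴)/(1.055×10⁻³⁴) ≈ 1.413.
l(l+1) ≈ 1.413² ≈ 2.00, so l = 1.

l = 1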